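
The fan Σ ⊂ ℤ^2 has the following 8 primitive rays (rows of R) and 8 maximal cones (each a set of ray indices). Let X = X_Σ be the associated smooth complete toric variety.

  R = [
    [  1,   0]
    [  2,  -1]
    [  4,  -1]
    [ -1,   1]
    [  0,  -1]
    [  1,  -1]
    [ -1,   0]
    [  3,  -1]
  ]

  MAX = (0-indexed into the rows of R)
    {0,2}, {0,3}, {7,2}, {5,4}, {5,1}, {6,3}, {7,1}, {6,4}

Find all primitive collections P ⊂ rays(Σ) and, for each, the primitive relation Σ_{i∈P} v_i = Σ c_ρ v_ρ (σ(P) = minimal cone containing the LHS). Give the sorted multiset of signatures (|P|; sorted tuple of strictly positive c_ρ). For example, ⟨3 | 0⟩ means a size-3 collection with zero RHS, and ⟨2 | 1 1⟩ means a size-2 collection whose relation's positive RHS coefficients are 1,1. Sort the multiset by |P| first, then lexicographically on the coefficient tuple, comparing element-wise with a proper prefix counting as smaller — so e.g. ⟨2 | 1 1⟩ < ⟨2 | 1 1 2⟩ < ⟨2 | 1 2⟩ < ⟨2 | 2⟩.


The 20 primitive collections of Σ (r=8, n=2):

  • {0,6}:  v_{0} + v_{6} = 0  ⇒ sig = ⟨2 | 0⟩
  • {3,5}:  v_{3} + v_{5} = 0  ⇒ sig = ⟨2 | 0⟩
  • {0,1}:  v_{0} + v_{1} = v_{7}  ⇒ sig = ⟨2 | 1⟩
  • {0,4}:  v_{0} + v_{4} = v_{5}  ⇒ sig = ⟨2 | 1⟩
  • {0,5}:  v_{0} + v_{5} = v_{1}  ⇒ sig = ⟨2 | 1⟩
  • {0,7}:  v_{0} + v_{7} = v_{2}  ⇒ sig = ⟨2 | 1⟩
  • {1,3}:  v_{1} + v_{3} = v_{0}  ⇒ sig = ⟨2 | 1⟩
  • {1,6}:  v_{1} + v_{6} = v_{5}  ⇒ sig = ⟨2 | 1⟩
  • {2,6}:  v_{2} + v_{6} = v_{7}  ⇒ sig = ⟨2 | 1⟩
  • {3,4}:  v_{3} + v_{4} = v_{6}  ⇒ sig = ⟨2 | 1⟩
  • {5,6}:  v_{5} + v_{6} = v_{4}  ⇒ sig = ⟨2 | 1⟩
  • {6,7}:  v_{6} + v_{7} = v_{1}  ⇒ sig = ⟨2 | 1⟩
  • {2,5}:  v_{2} + v_{5} = v_{1} + v_{7}  ⇒ sig = ⟨2 | 1 1⟩
  • {4,7}:  v_{4} + v_{7} = v_{1} + v_{5}  ⇒ sig = ⟨2 | 1 1⟩
  • {1,2}:  v_{1} + v_{2} = 2·v_{7}  ⇒ sig = ⟨2 | 2⟩
  • {1,4}:  v_{1} + v_{4} = 2·v_{5}  ⇒ sig = ⟨2 | 2⟩
  • {2,4}:  v_{2} + v_{4} = 2·v_{1}  ⇒ sig = ⟨2 | 2⟩
  • {3,7}:  v_{3} + v_{7} = 2·v_{0}  ⇒ sig = ⟨2 | 2⟩
  • {5,7}:  v_{5} + v_{7} = 2·v_{1}  ⇒ sig = ⟨2 | 2⟩
  • {2,3}:  v_{2} + v_{3} = 3·v_{0}  ⇒ sig = ⟨2 | 3⟩

so the primitive-relation signature multiset is
    ⟨2 | 0⟩
    ⟨2 | 0⟩
    ⟨2 | 1⟩
    ⟨2 | 1⟩
    ⟨2 | 1⟩
    ⟨2 | 1⟩
    ⟨2 | 1⟩
    ⟨2 | 1⟩
    ⟨2 | 1⟩
    ⟨2 | 1⟩
    ⟨2 | 1⟩
    ⟨2 | 1⟩
    ⟨2 | 1 1⟩
    ⟨2 | 1 1⟩
    ⟨2 | 2⟩
    ⟨2 | 2⟩
    ⟨2 | 2⟩
    ⟨2 | 2⟩
    ⟨2 | 2⟩
    ⟨2 | 3⟩


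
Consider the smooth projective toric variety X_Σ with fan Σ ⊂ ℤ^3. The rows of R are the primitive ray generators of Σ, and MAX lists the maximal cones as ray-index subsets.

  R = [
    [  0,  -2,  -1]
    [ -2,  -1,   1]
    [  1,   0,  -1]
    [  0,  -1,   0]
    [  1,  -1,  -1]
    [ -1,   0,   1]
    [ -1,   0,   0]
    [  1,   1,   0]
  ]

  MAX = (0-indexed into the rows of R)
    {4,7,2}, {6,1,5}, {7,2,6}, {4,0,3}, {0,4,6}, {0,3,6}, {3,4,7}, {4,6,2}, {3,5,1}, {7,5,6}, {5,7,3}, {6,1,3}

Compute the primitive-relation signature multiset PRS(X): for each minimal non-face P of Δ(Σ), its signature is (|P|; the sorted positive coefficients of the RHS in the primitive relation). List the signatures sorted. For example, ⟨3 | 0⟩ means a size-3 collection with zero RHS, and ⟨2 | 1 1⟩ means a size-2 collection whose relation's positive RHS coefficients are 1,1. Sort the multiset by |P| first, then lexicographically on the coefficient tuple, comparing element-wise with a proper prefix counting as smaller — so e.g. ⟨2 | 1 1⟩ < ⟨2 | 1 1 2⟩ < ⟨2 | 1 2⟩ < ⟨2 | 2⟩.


Minimal non-faces — 14 found among 8 rays, 12 max cones:

  • {2,5}:  v_{2} + v_{5} = 0  →  sig = ⟨2 | 0⟩
  • {0,7}:  v_{0} + v_{7} = v_{4}  →  sig = ⟨2 | 1⟩
  • {1,7}:  v_{1} + v_{7} = v_{5}  →  sig = ⟨2 | 1⟩
  • {2,3}:  v_{2} + v_{3} = v_{4}  →  sig = ⟨2 | 1⟩
  • {4,5}:  v_{4} + v_{5} = v_{3}  →  sig = ⟨2 | 1⟩
  • {1,2}:  v_{1} + v_{2} = v_{3} + v_{6}  →  sig = ⟨2 | 1 1⟩
  • {0,2}:  v_{0} + v_{2} = 2·v_{4} + v_{6}  →  sig = ⟨2 | 1 2⟩
  • {0,5}:  v_{0} + v_{5} = 2·v_{3} + v_{6}  →  sig = ⟨2 | 1 2⟩
  • {1,4}:  v_{1} + v_{4} = 2·v_{3} + v_{6}  →  sig = ⟨2 | 1 2⟩
  • {0,1}:  v_{0} + v_{1} = 3·v_{3} + 2·v_{6}  →  sig = ⟨2 | 2 3⟩
  • {3,6,7}:  v_{3} + v_{6} + v_{7} = 0  →  sig = ⟨3 | 0⟩
  • {3,4,6}:  v_{3} + v_{4} + v_{6} = v_{0}  →  sig = ⟨3 | 1⟩
  • {3,5,6}:  v_{3} + v_{5} + v_{6} = v_{1}  →  sig = ⟨3 | 1⟩
  • {4,6,7}:  v_{4} + v_{6} + v_{7} = v_{2}  →  sig = ⟨3 | 1⟩

Hence PRS(X_Σ) =
{ ⟨2 | 0⟩,  ⟨2 | 1⟩ ×4,  ⟨2 | 1 1⟩,  ⟨2 | 1 2⟩ ×3,  ⟨2 | 2 3⟩,  ⟨3 | 0⟩,  ⟨3 | 1⟩ ×3 }


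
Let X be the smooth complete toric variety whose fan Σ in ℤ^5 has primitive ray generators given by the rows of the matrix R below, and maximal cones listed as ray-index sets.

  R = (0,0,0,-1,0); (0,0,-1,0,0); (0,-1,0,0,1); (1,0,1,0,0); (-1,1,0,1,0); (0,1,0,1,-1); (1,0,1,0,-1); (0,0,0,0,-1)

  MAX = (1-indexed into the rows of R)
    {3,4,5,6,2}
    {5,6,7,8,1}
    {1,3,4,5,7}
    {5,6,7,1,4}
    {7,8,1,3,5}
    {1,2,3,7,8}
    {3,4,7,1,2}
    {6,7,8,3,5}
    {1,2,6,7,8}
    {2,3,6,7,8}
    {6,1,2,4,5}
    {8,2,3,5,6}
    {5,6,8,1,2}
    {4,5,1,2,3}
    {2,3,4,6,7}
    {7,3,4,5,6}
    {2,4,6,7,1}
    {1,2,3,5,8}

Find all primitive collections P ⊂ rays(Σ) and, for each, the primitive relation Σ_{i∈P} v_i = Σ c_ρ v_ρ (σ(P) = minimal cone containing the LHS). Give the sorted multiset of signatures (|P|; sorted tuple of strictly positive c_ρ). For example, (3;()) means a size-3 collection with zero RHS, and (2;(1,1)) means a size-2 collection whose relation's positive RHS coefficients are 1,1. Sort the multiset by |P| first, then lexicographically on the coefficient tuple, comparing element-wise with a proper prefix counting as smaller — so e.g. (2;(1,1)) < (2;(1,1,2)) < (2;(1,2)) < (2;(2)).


Primitive collections (3):

  P={4,8}:  v_{4} + v_{8} = v_{7} ; sig = (2;(1))
  P={1,3,6}:  v_{1} + v_{3} + v_{6} = 0 ; sig = (3;())
  P={2,5,7}:  v_{2} + v_{5} + v_{7} = v_{6} ; sig = (3;(1))

so the primitive-relation signature multiset is
[(2;(1)), (3;()), (3;(1))]


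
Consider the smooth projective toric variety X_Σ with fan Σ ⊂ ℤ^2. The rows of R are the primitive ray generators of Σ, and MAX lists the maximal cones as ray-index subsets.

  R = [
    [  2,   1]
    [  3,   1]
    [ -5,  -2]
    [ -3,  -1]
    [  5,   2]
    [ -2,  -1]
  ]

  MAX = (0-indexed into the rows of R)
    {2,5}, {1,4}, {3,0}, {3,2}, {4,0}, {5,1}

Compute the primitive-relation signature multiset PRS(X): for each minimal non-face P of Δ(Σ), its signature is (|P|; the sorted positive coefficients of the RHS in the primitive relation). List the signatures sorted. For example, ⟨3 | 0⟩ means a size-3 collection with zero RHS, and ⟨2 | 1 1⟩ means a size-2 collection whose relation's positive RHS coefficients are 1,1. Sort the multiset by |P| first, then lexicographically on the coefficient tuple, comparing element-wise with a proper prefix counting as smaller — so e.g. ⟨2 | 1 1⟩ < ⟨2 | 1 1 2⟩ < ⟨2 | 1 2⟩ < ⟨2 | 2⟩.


Primitive collections (9):

  • {0,5}:  v_{0} + v_{5} = 0  ⇒ sig = ⟨2 | 0⟩
  • {1,3}:  v_{1} + v_{3} = 0  ⇒ sig = ⟨2 | 0⟩
  • {2,4}:  v_{2} + v_{4} = 0  ⇒ sig = ⟨2 | 0⟩
  • {0,1}:  v_{0} + v_{1} = v_{4}  ⇒ sig = ⟨2 | 1⟩
  • {0,2}:  v_{0} + v_{2} = v_{3}  ⇒ sig = ⟨2 | 1⟩
  • {1,2}:  v_{1} + v_{2} = v_{5}  ⇒ sig = ⟨2 | 1⟩
  • {3,4}:  v_{3} + v_{4} = v_{0}  ⇒ sig = ⟨2 | 1⟩
  • {3,5}:  v_{3} + v_{5} = v_{2}  ⇒ sig = ⟨2 | 1⟩
  • {4,5}:  v_{4} + v_{5} = v_{1}  ⇒ sig = ⟨2 | 1⟩

Hence PRS(X_Σ) =
    ⟨2 | 0⟩
    ⟨2 | 0⟩
    ⟨2 | 0⟩
    ⟨2 | 1⟩
    ⟨2 | 1⟩
    ⟨2 | 1⟩
    ⟨2 | 1⟩
    ⟨2 | 1⟩
    ⟨2 | 1⟩


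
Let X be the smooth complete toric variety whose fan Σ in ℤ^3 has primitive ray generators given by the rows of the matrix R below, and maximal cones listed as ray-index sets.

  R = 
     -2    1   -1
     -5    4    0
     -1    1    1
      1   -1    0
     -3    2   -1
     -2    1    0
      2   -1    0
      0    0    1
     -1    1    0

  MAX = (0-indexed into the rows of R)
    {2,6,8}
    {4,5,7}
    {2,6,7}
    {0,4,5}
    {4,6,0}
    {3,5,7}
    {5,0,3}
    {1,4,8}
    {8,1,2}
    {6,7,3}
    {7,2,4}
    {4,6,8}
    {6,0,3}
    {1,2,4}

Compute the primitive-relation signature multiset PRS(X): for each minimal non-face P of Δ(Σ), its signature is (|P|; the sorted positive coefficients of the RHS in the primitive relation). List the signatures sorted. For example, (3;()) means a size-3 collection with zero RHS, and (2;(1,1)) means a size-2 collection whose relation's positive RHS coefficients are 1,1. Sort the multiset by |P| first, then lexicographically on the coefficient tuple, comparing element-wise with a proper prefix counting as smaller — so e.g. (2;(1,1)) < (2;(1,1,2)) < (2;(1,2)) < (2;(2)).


Σ has 18 primitive collections:

  • {3,8}:  v_{3} + v_{8} = 0  ⇒ sig = (2;())
  • {5,6}:  v_{5} + v_{6} = 0  ⇒ sig = (2;())
  • {0,7}:  v_{0} + v_{7} = v_{5}  ⇒ sig = (2;(1))
  • {0,8}:  v_{0} + v_{8} = v_{4}  ⇒ sig = (2;(1))
  • {2,3}:  v_{2} + v_{3} = v_{7}  ⇒ sig = (2;(1))
  • {3,4}:  v_{3} + v_{4} = v_{0}  ⇒ sig = (2;(1))
  • {7,8}:  v_{7} + v_{8} = v_{2}  ⇒ sig = (2;(1))
  • {0,2}:  v_{0} + v_{2} = v_{4} + v_{7}  ⇒ sig = (2;(1,1))
  • {1,3}:  v_{1} + v_{3} = v_{2} + v_{4}  ⇒ sig = (2;(1,1))
  • {5,8}:  v_{5} + v_{8} = v_{4} + v_{7}  ⇒ sig = (2;(1,1))
  • {1,5}:  v_{1} + v_{5} = v_{2} + 2·v_{4} + v_{7}  ⇒ sig = (2;(1,1,2))
  • {0,1}:  v_{0} + v_{1} = v_{2} + 2·v_{4}  ⇒ sig = (2;(1,2))
  • {1,7}:  v_{1} + v_{7} = 2·v_{2} + v_{4}  ⇒ sig = (2;(1,2))
  • {2,5}:  v_{2} + v_{5} = v_{4} + 2·v_{7}  ⇒ sig = (2;(1,2))
  • {1,6}:  v_{1} + v_{6} = 3·v_{8}  ⇒ sig = (2;(3))
  • {2,4,8}:  v_{2} + v_{4} + v_{8} = v_{1}  ⇒ sig = (3;(1))
  • {4,6,7}:  v_{4} + v_{6} + v_{7} = v_{8}  ⇒ sig = (3;(1))
  • {2,4,6}:  v_{2} + v_{4} + v_{6} = 2·v_{8}  ⇒ sig = (3;(2))

Signatures (|P|; sorted positive RHS coefficients), sorted:
    |P|=2: 15 collections, coeffs (), (), (1), (1), (1), (1), (1), (1,1), (1,1), (1,1), (1,1,2), (1,2), (1,2), (1,2), (3)
    |P|=3: 3 collections, coeffs (1), (1), (2)


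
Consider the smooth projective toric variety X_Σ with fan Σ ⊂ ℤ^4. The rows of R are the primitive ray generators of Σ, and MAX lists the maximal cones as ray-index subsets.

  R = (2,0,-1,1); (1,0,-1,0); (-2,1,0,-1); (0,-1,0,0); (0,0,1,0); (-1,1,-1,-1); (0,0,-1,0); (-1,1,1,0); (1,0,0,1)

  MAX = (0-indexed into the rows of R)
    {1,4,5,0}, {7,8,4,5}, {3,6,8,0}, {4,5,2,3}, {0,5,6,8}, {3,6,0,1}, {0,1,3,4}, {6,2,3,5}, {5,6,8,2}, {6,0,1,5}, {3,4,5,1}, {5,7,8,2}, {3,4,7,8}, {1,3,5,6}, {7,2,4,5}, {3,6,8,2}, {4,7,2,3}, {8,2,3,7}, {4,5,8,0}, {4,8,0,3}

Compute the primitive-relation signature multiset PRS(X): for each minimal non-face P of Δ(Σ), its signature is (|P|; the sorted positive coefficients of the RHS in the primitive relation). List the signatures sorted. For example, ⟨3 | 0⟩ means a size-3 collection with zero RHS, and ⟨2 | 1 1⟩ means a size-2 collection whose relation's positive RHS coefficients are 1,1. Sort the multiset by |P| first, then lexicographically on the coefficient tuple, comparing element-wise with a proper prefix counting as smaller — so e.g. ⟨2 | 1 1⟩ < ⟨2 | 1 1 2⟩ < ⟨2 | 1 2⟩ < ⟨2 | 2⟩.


The 11 primitive collections of Σ (r=9, n=4):

  P = {4,6}:  v_{4} + v_{6} = 0  ⇒ sig = ⟨2 | 0⟩
  P = {1,2}:  v_{1} + v_{2} = v_{5}  ⇒ sig = ⟨2 | 1⟩
  P = {1,8}:  v_{1} + v_{8} = v_{0}  ⇒ sig = ⟨2 | 1⟩
  P = {0,2}:  v_{0} + v_{2} = v_{5} + v_{8}  ⇒ sig = ⟨2 | 1 1⟩
  P = {6,7}:  v_{6} + v_{7} = v_{2} + v_{8}  ⇒ sig = ⟨2 | 1 1⟩
  P = {1,7}:  v_{1} + v_{7} = v_{4} + v_{5} + v_{8}  ⇒ sig = ⟨2 | 1 1 1⟩
  P = {0,7}:  v_{0} + v_{7} = v_{4} + v_{5} + 2·v_{8}  ⇒ sig = ⟨2 | 1 1 2⟩
  P = {2,4,8}:  v_{2} + v_{4} + v_{8} = v_{7}  ⇒ sig = ⟨3 | 1⟩
  P = {3,5,7}:  v_{3} + v_{5} + v_{7} = v_{2}  ⇒ sig = ⟨3 | 1⟩
  P = {3,5,8}:  v_{3} + v_{5} + v_{8} = v_{6}  ⇒ sig = ⟨3 | 1⟩
  P = {0,3,5}:  v_{0} + v_{3} + v_{5} = v_{1} + v_{6}  ⇒ sig = ⟨3 | 1 1⟩

so the primitive-relation signature multiset is
{ ⟨2 | 0⟩,  ⟨2 | 1⟩ ×2,  ⟨2 | 1 1⟩ ×2,  ⟨2 | 1 1 1⟩,  ⟨2 | 1 1 2⟩,  ⟨3 | 1⟩ ×3,  ⟨3 | 1 1⟩ }


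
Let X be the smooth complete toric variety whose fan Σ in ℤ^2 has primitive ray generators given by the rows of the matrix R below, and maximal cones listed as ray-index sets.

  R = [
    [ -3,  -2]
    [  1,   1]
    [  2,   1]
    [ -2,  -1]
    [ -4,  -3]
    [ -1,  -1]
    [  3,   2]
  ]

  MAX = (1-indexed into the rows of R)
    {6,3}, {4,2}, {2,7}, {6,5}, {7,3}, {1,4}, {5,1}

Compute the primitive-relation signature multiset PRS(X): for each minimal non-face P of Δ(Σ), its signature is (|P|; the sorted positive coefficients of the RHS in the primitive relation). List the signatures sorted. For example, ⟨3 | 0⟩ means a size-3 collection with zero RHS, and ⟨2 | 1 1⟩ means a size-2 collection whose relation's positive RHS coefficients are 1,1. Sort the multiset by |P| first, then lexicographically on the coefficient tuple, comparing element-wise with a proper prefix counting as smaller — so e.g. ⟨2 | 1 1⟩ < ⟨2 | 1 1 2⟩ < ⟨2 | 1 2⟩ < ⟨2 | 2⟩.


Σ has 14 primitive collections:

  {1,7}:  v_{1} + v_{7} = 0 — sig = ⟨2 | 0⟩
  {2,6}:  v_{2} + v_{6} = 0 — sig = ⟨2 | 0⟩
  {3,4}:  v_{3} + v_{4} = 0 — sig = ⟨2 | 0⟩
  {1,2}:  v_{1} + v_{2} = v_{4} — sig = ⟨2 | 1⟩
  {1,3}:  v_{1} + v_{3} = v_{6} — sig = ⟨2 | 1⟩
  {1,6}:  v_{1} + v_{6} = v_{5} — sig = ⟨2 | 1⟩
  {2,3}:  v_{2} + v_{3} = v_{7} — sig = ⟨2 | 1⟩
  {2,5}:  v_{2} + v_{5} = v_{1} — sig = ⟨2 | 1⟩
  {4,6}:  v_{4} + v_{6} = v_{1} — sig = ⟨2 | 1⟩
  {4,7}:  v_{4} + v_{7} = v_{2} — sig = ⟨2 | 1⟩
  {5,7}:  v_{5} + v_{7} = v_{6} — sig = ⟨2 | 1⟩
  {6,7}:  v_{6} + v_{7} = v_{3} — sig = ⟨2 | 1⟩
  {3,5}:  v_{3} + v_{5} = 2·v_{6} — sig = ⟨2 | 2⟩
  {4,5}:  v_{4} + v_{5} = 2·v_{1} — sig = ⟨2 | 2⟩

Hence PRS(X_Σ) =
{ ⟨2 | 0⟩ ×3,  ⟨2 | 1⟩ ×9,  ⟨2 | 2⟩ ×2 }


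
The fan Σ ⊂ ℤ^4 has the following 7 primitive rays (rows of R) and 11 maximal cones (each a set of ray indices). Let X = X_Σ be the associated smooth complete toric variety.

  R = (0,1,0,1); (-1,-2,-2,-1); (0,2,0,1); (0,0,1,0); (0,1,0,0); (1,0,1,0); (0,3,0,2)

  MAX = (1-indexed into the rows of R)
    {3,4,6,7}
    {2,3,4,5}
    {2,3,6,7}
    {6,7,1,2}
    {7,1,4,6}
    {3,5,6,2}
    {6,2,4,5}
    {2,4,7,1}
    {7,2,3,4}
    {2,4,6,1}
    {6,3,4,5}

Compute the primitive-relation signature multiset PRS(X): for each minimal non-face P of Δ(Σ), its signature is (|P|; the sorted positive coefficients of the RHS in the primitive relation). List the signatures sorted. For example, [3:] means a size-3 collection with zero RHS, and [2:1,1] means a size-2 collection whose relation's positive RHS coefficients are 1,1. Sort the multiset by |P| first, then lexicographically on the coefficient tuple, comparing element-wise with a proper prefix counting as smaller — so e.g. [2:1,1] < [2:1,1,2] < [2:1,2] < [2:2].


5 minimal non-faces of Δ(Σ) (on 7 rays):

  {1,3}:  v_{1} + v_{3} = v_{7} ; sig = [2:1]
  {1,5}:  v_{1} + v_{5} = v_{3} ; sig = [2:1]
  {5,7}:  v_{5} + v_{7} = 2·v_{3} ; sig = [2:2]
  {2,3,4,6}:  v_{2} + v_{3} + v_{4} + v_{6} = 0 ; sig = [4:]
  {2,4,6,7}:  v_{2} + v_{4} + v_{6} + v_{7} = v_{1} ; sig = [4:1]

Signatures (|P|; sorted positive RHS coefficients), sorted:
[[2:1], [2:1], [2:2], [4:], [4:1]]


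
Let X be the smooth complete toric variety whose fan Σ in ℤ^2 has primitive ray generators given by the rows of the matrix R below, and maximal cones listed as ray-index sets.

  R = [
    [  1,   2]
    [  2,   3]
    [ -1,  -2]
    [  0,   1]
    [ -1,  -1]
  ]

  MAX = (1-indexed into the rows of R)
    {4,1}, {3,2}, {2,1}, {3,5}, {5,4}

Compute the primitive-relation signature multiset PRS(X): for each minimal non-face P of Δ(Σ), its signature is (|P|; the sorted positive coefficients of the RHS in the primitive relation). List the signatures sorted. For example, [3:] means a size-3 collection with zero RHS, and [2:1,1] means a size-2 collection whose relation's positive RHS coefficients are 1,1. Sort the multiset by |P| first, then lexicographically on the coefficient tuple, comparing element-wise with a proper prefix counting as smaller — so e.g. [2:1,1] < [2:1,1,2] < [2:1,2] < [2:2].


Δ(Σ) — 5 vertices, 5 min non-faces:

  • {1,3}:  v_{1} + v_{3} = 0  ⟹  sig = [2:]
  • {1,5}:  v_{1} + v_{5} = v_{4}  ⟹  sig = [2:1]
  • {2,5}:  v_{2} + v_{5} = v_{1}  ⟹  sig = [2:1]
  • {3,4}:  v_{3} + v_{4} = v_{5}  ⟹  sig = [2:1]
  • {2,4}:  v_{2} + v_{4} = 2·v_{1}  ⟹  sig = [2:2]

so the primitive-relation signature multiset is
[[2:], [2:1], [2:1], [2:1], [2:2]]


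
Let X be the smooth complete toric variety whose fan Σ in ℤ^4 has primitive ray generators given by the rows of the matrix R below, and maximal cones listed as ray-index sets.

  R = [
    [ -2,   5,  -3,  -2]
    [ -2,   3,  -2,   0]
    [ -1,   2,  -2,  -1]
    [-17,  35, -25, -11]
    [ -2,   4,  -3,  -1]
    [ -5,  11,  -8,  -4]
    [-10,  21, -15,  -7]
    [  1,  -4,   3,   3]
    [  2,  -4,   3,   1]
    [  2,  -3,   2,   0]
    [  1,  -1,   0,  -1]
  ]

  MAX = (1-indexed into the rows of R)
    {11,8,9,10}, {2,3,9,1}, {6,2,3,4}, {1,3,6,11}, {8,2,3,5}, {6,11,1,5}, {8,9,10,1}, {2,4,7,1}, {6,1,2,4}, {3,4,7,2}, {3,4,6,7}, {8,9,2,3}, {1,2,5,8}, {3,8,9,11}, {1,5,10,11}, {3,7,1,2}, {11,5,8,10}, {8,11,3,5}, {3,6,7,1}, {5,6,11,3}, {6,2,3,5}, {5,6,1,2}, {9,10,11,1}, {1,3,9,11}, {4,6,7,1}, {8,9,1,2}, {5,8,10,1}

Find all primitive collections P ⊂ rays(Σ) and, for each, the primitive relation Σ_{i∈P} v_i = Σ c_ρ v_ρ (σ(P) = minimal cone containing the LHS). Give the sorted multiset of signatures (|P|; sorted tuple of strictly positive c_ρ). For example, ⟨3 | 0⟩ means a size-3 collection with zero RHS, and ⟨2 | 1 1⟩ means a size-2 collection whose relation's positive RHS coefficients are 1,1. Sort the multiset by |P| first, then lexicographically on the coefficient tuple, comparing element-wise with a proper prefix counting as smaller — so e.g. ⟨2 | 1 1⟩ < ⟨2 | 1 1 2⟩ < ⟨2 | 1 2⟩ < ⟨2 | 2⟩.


23 minimal non-faces of Δ(Σ) (on 11 rays):

  {2,10}:  v_{2} + v_{10} = 0 ; sig = ⟨2 | 0⟩
  {5,9}:  v_{5} + v_{9} = 0 ; sig = ⟨2 | 0⟩
  {2,11}:  v_{2} + v_{11} = v_{3} ; sig = ⟨2 | 1⟩
  {3,10}:  v_{3} + v_{10} = v_{11} ; sig = ⟨2 | 1⟩
  {4,10}:  v_{4} + v_{10} = v_{6} + v_{7} ; sig = ⟨2 | 1 1⟩
  {6,8}:  v_{6} + v_{8} = v_{2} + v_{5} ; sig = ⟨2 | 1 1⟩
  {6,9}:  v_{6} + v_{9} = v_{1} + v_{3} ; sig = ⟨2 | 1 1⟩
  {4,11}:  v_{4} + v_{11} = v_{3} + v_{6} + v_{7} ; sig = ⟨2 | 1 1 1⟩
  {6,10}:  v_{6} + v_{10} = v_{1} + v_{5} + v_{11} ; sig = ⟨2 | 1 1 1⟩
  {7,10}:  v_{7} + v_{10} = v_{1} + v_{3} + v_{6} ; sig = ⟨2 | 1 1 1⟩
  {4,9}:  v_{4} + v_{9} = v_{1} + v_{2} + v_{3} + v_{7} ; sig = ⟨2 | 1 1 1 1⟩
  {7,11}:  v_{7} + v_{11} = v_{1} + 2·v_{3} + v_{6} ; sig = ⟨2 | 1 1 2⟩
  {5,7}:  v_{5} + v_{7} = v_{2} + 2·v_{6} ; sig = ⟨2 | 1 2⟩
  {7,8}:  v_{7} + v_{8} = 2·v_{2} + v_{6} ; sig = ⟨2 | 1 2⟩
  {7,9}:  v_{7} + v_{9} = 2·v_{1} + v_{2} + 2·v_{3} ; sig = ⟨2 | 1 2 2⟩
  {4,5}:  v_{4} + v_{5} = 2·v_{2} + 3·v_{6} ; sig = ⟨2 | 2 3⟩
  {4,8}:  v_{4} + v_{8} = 3·v_{2} + 2·v_{6} ; sig = ⟨2 | 2 3⟩
  {1,8,11}:  v_{1} + v_{8} + v_{11} = 0 ; sig = ⟨3 | 0⟩
  {1,3,5}:  v_{1} + v_{3} + v_{5} = v_{6} ; sig = ⟨3 | 1⟩
  {1,3,8}:  v_{1} + v_{3} + v_{8} = v_{2} ; sig = ⟨3 | 1⟩
  {2,6,7}:  v_{2} + v_{6} + v_{7} = v_{4} ; sig = ⟨3 | 1⟩
  {1,3,4}:  v_{1} + v_{3} + v_{4} = 2·v_{7} ; sig = ⟨3 | 2⟩
  {1,2,3,6}:  v_{1} + v_{2} + v_{3} + v_{6} = v_{7} ; sig = ⟨4 | 1⟩

Signatures (|P|; sorted positive RHS coefficients), sorted:
{ ⟨2 | 0⟩ ×2,  ⟨2 | 1⟩ ×2,  ⟨2 | 1 1⟩ ×3,  ⟨2 | 1 1 1⟩ ×3,  ⟨2 | 1 1 1 1⟩,  ⟨2 | 1 1 2⟩,  ⟨2 | 1 2⟩ ×2,  ⟨2 | 1 2 2⟩,  ⟨2 | 2 3⟩ ×2,  ⟨3 | 0⟩,  ⟨3 | 1⟩ ×3,  ⟨3 | 2⟩,  ⟨4 | 1⟩ }


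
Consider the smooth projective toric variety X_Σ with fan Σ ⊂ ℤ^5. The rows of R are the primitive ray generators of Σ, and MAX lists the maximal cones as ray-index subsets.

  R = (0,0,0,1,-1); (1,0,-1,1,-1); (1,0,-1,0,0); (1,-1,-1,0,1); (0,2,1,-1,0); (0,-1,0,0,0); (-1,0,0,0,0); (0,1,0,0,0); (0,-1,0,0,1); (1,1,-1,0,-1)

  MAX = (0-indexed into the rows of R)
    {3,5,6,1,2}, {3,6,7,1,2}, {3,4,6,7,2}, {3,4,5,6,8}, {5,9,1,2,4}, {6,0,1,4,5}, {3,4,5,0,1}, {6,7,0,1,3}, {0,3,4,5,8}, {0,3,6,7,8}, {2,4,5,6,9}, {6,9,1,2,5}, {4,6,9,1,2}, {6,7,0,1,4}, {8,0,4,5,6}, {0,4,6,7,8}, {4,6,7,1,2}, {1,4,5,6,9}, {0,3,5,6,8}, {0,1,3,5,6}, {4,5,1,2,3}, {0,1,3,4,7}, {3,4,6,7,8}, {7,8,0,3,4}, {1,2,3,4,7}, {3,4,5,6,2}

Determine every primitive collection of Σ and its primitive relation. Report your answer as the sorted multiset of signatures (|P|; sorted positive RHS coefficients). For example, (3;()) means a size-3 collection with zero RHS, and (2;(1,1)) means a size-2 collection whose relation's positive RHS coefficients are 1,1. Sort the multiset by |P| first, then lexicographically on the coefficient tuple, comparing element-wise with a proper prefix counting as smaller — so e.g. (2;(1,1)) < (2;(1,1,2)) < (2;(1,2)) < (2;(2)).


Primitive collections (11):

  {5,7}:  v_{5} + v_{7} = 0  →  sig = (2;())
  {0,2}:  v_{0} + v_{2} = v_{1}  →  sig = (2;(1))
  {2,8}:  v_{2} + v_{8} = v_{3}  →  sig = (2;(1))
  {8,9}:  v_{8} + v_{9} = v_{2}  →  sig = (2;(1))
  {1,8}:  v_{1} + v_{8} = v_{0} + v_{3}  →  sig = (2;(1,1))
  {7,9}:  v_{7} + v_{9} = v_{1} + v_{2} + v_{4} + v_{6}  →  sig = (2;(1,1,1,1))
  {0,9}:  v_{0} + v_{9} = 2·v_{1} + v_{4} + v_{5} + v_{6}  →  sig = (2;(1,1,1,2))
  {3,9}:  v_{3} + v_{9} = 2·v_{2}  →  sig = (2;(2))
  {0,3,4,6}:  v_{0} + v_{3} + v_{4} + v_{6} = v_{7}  →  sig = (4;(1))
  {1,3,4,6}:  v_{1} + v_{3} + v_{4} + v_{6} = v_{2} + v_{7}  →  sig = (4;(1,1))
  {1,2,4,5,6}:  v_{1} + v_{2} + v_{4} + v_{5} + v_{6} = v_{9}  →  sig = (5;(1))

Sorted signature multiset PRS(X):
    (2;())
    (2;(1))
    (2;(1))
    (2;(1))
    (2;(1,1))
    (2;(1,1,1,1))
    (2;(1,1,1,2))
    (2;(2))
    (4;(1))
    (4;(1,1))
    (5;(1))


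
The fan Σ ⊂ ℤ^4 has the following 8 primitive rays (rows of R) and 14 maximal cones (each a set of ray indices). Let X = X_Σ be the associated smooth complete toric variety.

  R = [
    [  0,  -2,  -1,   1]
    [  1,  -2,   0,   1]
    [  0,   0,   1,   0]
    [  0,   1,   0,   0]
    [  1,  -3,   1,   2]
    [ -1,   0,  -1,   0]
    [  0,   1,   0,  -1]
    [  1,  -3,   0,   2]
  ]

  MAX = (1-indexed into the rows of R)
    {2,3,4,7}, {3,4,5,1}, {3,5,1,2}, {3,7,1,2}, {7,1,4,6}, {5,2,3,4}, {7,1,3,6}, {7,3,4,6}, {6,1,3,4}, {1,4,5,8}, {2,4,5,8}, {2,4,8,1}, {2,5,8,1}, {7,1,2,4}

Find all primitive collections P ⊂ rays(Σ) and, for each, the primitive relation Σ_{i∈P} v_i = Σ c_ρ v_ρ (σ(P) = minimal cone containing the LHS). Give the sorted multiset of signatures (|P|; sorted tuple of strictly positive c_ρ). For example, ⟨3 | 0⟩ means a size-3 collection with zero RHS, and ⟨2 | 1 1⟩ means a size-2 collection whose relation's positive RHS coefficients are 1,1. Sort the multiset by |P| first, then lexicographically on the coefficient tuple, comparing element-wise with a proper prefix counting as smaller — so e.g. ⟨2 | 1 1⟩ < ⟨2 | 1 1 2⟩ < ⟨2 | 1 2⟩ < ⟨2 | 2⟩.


Primitive collections (9):

  P = {2,6}:  v_{2} + v_{6} = v_{1}  →  sig = ⟨2 | 1⟩
  P = {3,8}:  v_{3} + v_{8} = v_{5}  →  sig = ⟨2 | 1⟩
  P = {7,8}:  v_{7} + v_{8} = v_{2}  →  sig = ⟨2 | 1⟩
  P = {5,7}:  v_{5} + v_{7} = v_{2} + v_{3}  →  sig = ⟨2 | 1 1⟩
  P = {6,8}:  v_{6} + v_{8} = 2·v_{1} + v_{3} + v_{4}  →  sig = ⟨2 | 1 1 2⟩
  P = {5,6}:  v_{5} + v_{6} = 2·v_{1} + 2·v_{3} + v_{4}  →  sig = ⟨2 | 1 2 2⟩
  P = {1,3,4,7}:  v_{1} + v_{3} + v_{4} + v_{7} = 0  →  sig = ⟨4 | 0⟩
  P = {1,2,3,4}:  v_{1} + v_{2} + v_{3} + v_{4} = v_{8}  →  sig = ⟨4 | 1⟩
  P = {1,2,4,5}:  v_{1} + v_{2} + v_{4} + v_{5} = 2·v_{8}  →  sig = ⟨4 | 2⟩

Hence PRS(X_Σ) =
{ ⟨2 | 1⟩ ×3,  ⟨2 | 1 1⟩,  ⟨2 | 1 1 2⟩,  ⟨2 | 1 2 2⟩,  ⟨4 | 0⟩,  ⟨4 | 1⟩,  ⟨4 | 2⟩ }


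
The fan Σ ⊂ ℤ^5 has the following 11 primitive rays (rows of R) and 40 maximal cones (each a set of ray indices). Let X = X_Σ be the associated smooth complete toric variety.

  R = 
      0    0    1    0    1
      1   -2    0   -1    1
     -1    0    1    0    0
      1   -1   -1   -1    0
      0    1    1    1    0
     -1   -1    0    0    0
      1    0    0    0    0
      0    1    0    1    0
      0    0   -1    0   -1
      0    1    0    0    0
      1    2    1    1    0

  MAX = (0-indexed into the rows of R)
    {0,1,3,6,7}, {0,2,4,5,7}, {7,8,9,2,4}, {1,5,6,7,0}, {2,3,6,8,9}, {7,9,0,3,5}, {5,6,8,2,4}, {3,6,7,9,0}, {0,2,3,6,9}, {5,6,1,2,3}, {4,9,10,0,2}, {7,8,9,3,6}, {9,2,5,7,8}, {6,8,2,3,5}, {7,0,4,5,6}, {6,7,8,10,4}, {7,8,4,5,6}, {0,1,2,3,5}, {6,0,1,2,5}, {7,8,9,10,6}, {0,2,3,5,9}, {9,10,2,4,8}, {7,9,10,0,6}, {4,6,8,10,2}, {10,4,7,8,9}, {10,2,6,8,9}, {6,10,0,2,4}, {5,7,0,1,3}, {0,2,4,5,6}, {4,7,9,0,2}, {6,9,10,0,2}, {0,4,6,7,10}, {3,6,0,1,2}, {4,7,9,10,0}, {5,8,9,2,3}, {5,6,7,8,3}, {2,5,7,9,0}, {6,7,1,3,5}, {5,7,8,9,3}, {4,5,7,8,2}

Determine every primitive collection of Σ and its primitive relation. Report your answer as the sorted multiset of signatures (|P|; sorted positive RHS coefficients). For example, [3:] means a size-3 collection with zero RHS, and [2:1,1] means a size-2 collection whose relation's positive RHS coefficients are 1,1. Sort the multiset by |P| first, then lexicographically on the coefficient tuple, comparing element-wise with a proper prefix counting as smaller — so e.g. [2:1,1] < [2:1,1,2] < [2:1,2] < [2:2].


The 16 primitive collections of Σ (r=11, n=5):

  P={0,8}:  v_{0} + v_{8} = 0 ; sig = [2:]
  P={3,4}:  v_{3} + v_{4} = v_{6} ; sig = [2:1]
  P={5,10}:  v_{5} + v_{10} = v_{4} ; sig = [2:1]
  P={1,9}:  v_{1} + v_{9} = v_{0} + v_{3} ; sig = [2:1,1]
  P={1,8}:  v_{1} + v_{8} = v_{3} + v_{5} + v_{6} ; sig = [2:1,1,1]
  P={1,4}:  v_{1} + v_{4} = v_{0} + v_{5} + 2·v_{6} ; sig = [2:1,1,2]
  P={1,10}:  v_{1} + v_{10} = v_{0} + 2·v_{6} ; sig = [2:1,2]
  P={3,10}:  v_{3} + v_{10} = 2·v_{6} + v_{9} ; sig = [2:1,2]
  P={2,3,7}:  v_{2} + v_{3} + v_{7} = 0 ; sig = [3:]
  P={5,6,9}:  v_{5} + v_{6} + v_{9} = 0 ; sig = [3:]
  P={2,6,7}:  v_{2} + v_{6} + v_{7} = v_{4} ; sig = [3:1]
  P={4,6,9}:  v_{4} + v_{6} + v_{9} = v_{10} ; sig = [3:1]
  P={4,5,9}:  v_{4} + v_{5} + v_{9} = v_{2} + v_{7} ; sig = [3:1,1]
  P={1,2,7}:  v_{1} + v_{2} + v_{7} = v_{0} + v_{5} + v_{6} ; sig = [3:1,1,1]
  P={2,7,10}:  v_{2} + v_{7} + v_{10} = 2·v_{4} + v_{9} ; sig = [3:1,2]
  P={0,3,5,6}:  v_{0} + v_{3} + v_{5} + v_{6} = v_{1} ; sig = [4:1]

Signatures (|P|; sorted positive RHS coefficients), sorted:
    |P|=2: 8 collections, coeffs (), (1), (1), (1,1), (1,1,1), (1,1,2), (1,2), (1,2)
    |P|=3: 7 collections, coeffs (), (), (1), (1), (1,1), (1,1,1), (1,2)
    |P|=4: 1 collection, coeffs (1)


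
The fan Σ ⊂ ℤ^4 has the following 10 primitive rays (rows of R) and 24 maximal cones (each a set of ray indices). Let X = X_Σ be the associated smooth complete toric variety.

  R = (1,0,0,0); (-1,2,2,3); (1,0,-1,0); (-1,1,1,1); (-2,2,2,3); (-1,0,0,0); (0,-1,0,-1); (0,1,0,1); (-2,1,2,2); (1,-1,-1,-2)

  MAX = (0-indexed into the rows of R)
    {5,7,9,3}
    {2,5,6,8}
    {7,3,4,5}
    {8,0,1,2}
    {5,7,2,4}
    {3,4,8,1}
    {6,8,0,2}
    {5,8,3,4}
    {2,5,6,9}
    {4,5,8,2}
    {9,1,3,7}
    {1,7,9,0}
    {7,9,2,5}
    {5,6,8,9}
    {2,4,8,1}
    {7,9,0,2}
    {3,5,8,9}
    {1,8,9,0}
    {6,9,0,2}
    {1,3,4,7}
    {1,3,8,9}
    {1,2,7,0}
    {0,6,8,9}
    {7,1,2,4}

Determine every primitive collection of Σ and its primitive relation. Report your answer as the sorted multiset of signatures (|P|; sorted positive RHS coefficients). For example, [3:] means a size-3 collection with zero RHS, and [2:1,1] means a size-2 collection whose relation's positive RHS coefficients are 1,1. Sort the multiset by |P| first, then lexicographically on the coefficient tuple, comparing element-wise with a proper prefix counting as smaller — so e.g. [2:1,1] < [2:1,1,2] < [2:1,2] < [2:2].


Σ has 13 primitive collections:

  P={0,5}:  v_{0} + v_{5} = 0  so sig = [2:]
  P={6,7}:  v_{6} + v_{7} = 0  so sig = [2:]
  P={0,4}:  v_{0} + v_{4} = v_{1}  so sig = [2:1]
  P={1,5}:  v_{1} + v_{5} = v_{4}  so sig = [2:1]
  P={2,3}:  v_{2} + v_{3} = v_{7}  so sig = [2:1]
  P={4,6}:  v_{4} + v_{6} = v_{8}  so sig = [2:1]
  P={4,9}:  v_{4} + v_{9} = v_{3}  so sig = [2:1]
  P={7,8}:  v_{7} + v_{8} = v_{4}  so sig = [2:1]
  P={0,3}:  v_{0} + v_{3} = v_{1} + v_{9}  so sig = [2:1,1]
  P={1,6}:  v_{1} + v_{6} = v_{0} + v_{8}  so sig = [2:1,1]
  P={3,6}:  v_{3} + v_{6} = v_{8} + v_{9}  so sig = [2:1,1]
  P={2,8,9}:  v_{2} + v_{8} + v_{9} = 0  so sig = [3:]
  P={1,2,9}:  v_{1} + v_{2} + v_{9} = v_{0} + v_{7}  so sig = [3:1,1]

so the primitive-relation signature multiset is
{ [2:] ×2,  [2:1] ×6,  [2:1,1] ×3,  [3:],  [3:1,1] }


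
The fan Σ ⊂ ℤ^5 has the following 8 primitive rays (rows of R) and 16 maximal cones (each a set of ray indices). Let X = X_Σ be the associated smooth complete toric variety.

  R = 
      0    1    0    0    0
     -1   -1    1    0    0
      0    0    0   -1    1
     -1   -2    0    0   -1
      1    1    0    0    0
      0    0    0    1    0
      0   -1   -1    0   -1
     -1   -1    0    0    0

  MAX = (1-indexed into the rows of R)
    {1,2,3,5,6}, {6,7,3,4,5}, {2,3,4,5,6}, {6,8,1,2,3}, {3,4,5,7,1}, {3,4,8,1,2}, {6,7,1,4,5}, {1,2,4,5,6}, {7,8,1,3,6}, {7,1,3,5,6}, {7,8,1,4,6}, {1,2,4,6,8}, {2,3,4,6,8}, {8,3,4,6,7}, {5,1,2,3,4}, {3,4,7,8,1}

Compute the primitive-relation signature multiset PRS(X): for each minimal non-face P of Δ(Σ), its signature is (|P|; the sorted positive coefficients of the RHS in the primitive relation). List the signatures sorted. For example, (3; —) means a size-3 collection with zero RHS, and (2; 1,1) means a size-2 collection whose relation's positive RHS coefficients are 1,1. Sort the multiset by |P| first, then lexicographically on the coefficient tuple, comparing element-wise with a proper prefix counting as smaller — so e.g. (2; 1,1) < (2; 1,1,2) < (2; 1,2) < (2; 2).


The 3 primitive collections of Σ (r=8, n=5):

  • {5,8}:  v_{5} + v_{8} = 0  ⇒ sig = (2; —)
  • {2,7}:  v_{2} + v_{7} = v_{4}  ⇒ sig = (2; 1)
  • {1,3,4,6}:  v_{1} + v_{3} + v_{4} + v_{6} = v_{8}  ⇒ sig = (4; 1)

Signatures (|P|; sorted positive RHS coefficients), sorted:
    |P|=2: 2 collections, coeffs (), (1)
    |P|=4: 1 collection, coeffs (1)


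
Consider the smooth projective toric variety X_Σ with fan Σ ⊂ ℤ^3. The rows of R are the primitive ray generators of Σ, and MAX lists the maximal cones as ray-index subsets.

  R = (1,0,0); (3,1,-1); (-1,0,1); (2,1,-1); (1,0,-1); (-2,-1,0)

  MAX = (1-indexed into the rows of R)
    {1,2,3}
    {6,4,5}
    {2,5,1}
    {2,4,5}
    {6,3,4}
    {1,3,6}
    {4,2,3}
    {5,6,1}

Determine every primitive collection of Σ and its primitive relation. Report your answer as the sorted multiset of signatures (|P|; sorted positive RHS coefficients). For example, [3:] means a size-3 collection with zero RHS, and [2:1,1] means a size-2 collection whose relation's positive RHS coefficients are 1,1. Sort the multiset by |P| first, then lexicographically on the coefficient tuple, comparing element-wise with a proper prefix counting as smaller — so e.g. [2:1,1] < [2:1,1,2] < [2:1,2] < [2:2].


Primitive collections (3):

  {3,5}:  v_{3} + v_{5} = 0  so sig = [2:]
  {1,4}:  v_{1} + v_{4} = v_{2}  so sig = [2:1]
  {2,6}:  v_{2} + v_{6} = v_{5}  so sig = [2:1]

Sorted signature multiset PRS(X):
[[2:], [2:1], [2:1]]


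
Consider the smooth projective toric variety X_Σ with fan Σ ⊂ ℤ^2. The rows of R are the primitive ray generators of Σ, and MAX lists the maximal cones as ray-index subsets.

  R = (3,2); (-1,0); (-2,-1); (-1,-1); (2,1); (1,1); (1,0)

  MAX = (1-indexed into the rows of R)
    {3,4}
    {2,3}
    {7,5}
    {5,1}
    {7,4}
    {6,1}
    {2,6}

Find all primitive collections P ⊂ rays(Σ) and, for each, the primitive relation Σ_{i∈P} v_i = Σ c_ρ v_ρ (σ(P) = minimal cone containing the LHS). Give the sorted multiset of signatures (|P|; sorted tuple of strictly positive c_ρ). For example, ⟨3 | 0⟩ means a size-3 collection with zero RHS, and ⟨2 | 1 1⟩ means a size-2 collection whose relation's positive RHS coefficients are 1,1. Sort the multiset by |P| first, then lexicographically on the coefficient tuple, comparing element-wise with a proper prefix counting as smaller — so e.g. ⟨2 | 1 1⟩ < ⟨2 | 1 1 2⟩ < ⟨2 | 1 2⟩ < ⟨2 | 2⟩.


The 14 primitive collections of Σ (r=7, n=2):

  • {2,7}:  v_{2} + v_{7} = 0  ⟹  sig = ⟨2 | 0⟩
  • {3,5}:  v_{3} + v_{5} = 0  ⟹  sig = ⟨2 | 0⟩
  • {4,6}:  v_{4} + v_{6} = 0  ⟹  sig = ⟨2 | 0⟩
  • {1,3}:  v_{1} + v_{3} = v_{6}  ⟹  sig = ⟨2 | 1⟩
  • {1,4}:  v_{1} + v_{4} = v_{5}  ⟹  sig = ⟨2 | 1⟩
  • {2,4}:  v_{2} + v_{4} = v_{3}  ⟹  sig = ⟨2 | 1⟩
  • {2,5}:  v_{2} + v_{5} = v_{6}  ⟹  sig = ⟨2 | 1⟩
  • {3,6}:  v_{3} + v_{6} = v_{2}  ⟹  sig = ⟨2 | 1⟩
  • {3,7}:  v_{3} + v_{7} = v_{4}  ⟹  sig = ⟨2 | 1⟩
  • {4,5}:  v_{4} + v_{5} = v_{7}  ⟹  sig = ⟨2 | 1⟩
  • {5,6}:  v_{5} + v_{6} = v_{1}  ⟹  sig = ⟨2 | 1⟩
  • {6,7}:  v_{6} + v_{7} = v_{5}  ⟹  sig = ⟨2 | 1⟩
  • {1,2}:  v_{1} + v_{2} = 2·v_{6}  ⟹  sig = ⟨2 | 2⟩
  • {1,7}:  v_{1} + v_{7} = 2·v_{5}  ⟹  sig = ⟨2 | 2⟩

Hence PRS(X_Σ) =
[⟨2 | 0⟩, ⟨2 | 0⟩, ⟨2 | 0⟩, ⟨2 | 1⟩, ⟨2 | 1⟩, ⟨2 | 1⟩, ⟨2 | 1⟩, ⟨2 | 1⟩, ⟨2 | 1⟩, ⟨2 | 1⟩, ⟨2 | 1⟩, ⟨2 | 1⟩, ⟨2 | 2⟩, ⟨2 | 2⟩]


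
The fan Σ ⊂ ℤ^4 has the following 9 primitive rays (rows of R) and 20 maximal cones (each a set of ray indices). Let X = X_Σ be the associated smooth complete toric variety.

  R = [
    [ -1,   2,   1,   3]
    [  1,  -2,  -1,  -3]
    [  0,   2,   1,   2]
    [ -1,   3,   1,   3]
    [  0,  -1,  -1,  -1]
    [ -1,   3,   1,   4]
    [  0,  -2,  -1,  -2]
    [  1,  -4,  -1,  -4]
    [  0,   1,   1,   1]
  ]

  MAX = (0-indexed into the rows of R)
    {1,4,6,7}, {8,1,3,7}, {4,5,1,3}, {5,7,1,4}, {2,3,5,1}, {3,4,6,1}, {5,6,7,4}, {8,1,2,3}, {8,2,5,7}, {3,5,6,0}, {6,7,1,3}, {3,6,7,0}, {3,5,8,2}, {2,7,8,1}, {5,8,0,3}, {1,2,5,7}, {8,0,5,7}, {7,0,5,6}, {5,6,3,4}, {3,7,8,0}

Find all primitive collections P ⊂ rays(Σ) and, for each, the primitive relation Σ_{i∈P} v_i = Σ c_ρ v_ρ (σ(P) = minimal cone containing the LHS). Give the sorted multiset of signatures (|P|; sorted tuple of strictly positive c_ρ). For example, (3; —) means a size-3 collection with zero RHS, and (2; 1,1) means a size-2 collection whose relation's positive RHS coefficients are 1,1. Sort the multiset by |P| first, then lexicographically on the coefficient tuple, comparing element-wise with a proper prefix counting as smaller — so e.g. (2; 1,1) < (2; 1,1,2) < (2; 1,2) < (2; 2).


The 12 primitive collections of Σ (r=9, n=4):

  P={0,1}:  v_{0} + v_{1} = 0  ⇒ sig = (2; —)
  P={2,6}:  v_{2} + v_{6} = 0  ⇒ sig = (2; —)
  P={4,8}:  v_{4} + v_{8} = 0  ⇒ sig = (2; —)
  P={0,2}:  v_{0} + v_{2} = v_{5} + v_{8}  ⇒ sig = (2; 1,1)
  P={0,4}:  v_{0} + v_{4} = v_{5} + v_{6}  ⇒ sig = (2; 1,1)
  P={2,4}:  v_{2} + v_{4} = v_{1} + v_{5}  ⇒ sig = (2; 1,1)
  P={6,8}:  v_{6} + v_{8} = v_{3} + v_{7}  ⇒ sig = (2; 1,1)
  P={1,5,6}:  v_{1} + v_{5} + v_{6} = v_{4}  ⇒ sig = (3; 1)
  P={1,5,8}:  v_{1} + v_{5} + v_{8} = v_{2}  ⇒ sig = (3; 1)
  P={2,3,7}:  v_{2} + v_{3} + v_{7} = v_{8}  ⇒ sig = (3; 1)
  P={3,4,7}:  v_{3} + v_{4} + v_{7} = v_{6}  ⇒ sig = (3; 1)
  P={3,5,7}:  v_{3} + v_{5} + v_{7} = v_{0}  ⇒ sig = (3; 1)

Hence PRS(X_Σ) =
{ (2; —) ×3,  (2; 1,1) ×4,  (3; 1) ×5 }


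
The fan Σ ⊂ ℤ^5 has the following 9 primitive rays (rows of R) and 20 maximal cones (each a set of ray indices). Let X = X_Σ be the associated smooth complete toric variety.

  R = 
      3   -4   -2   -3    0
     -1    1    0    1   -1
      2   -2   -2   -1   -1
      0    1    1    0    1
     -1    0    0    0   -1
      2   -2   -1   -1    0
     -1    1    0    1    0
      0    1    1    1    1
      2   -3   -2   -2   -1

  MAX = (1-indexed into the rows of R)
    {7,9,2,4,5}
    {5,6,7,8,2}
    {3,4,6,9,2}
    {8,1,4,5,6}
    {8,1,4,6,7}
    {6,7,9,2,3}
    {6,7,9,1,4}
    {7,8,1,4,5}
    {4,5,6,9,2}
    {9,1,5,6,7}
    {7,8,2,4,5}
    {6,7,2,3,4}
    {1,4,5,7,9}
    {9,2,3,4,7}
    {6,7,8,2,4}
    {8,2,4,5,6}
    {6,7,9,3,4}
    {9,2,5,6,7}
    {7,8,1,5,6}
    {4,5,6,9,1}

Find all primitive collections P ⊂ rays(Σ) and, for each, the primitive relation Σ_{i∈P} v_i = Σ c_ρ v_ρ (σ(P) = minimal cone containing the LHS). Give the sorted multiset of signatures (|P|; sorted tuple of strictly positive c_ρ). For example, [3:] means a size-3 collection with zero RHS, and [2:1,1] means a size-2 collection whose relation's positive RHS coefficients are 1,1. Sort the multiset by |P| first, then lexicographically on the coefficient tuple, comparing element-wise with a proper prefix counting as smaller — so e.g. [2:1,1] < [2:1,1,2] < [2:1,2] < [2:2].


Σ has 7 primitive collections:

  P = {1,2}:  v_{1} + v_{2} = v_{9} — sig = [2:1]
  P = {8,9}:  v_{8} + v_{9} = v_{6} — sig = [2:1]
  P = {3,5}:  v_{3} + v_{5} = v_{2} + v_{9} — sig = [2:1,1]
  P = {1,3}:  v_{1} + v_{3} = v_{4} + v_{6} + v_{7} + 2·v_{9} — sig = [2:1,1,1,2]
  P = {3,8}:  v_{3} + v_{8} = v_{2} + v_{4} + 2·v_{6} + v_{7} — sig = [2:1,1,1,2]
  P = {4,5,6,7}:  v_{4} + v_{5} + v_{6} + v_{7} = 0 — sig = [4:]
  P = {2,4,6,7,9}:  v_{2} + v_{4} + v_{6} + v_{7} + v_{9} = v_{3} — sig = [5:1]

so the primitive-relation signature multiset is
{ [2:1] ×2,  [2:1,1],  [2:1,1,1,2] ×2,  [4:],  [5:1] }


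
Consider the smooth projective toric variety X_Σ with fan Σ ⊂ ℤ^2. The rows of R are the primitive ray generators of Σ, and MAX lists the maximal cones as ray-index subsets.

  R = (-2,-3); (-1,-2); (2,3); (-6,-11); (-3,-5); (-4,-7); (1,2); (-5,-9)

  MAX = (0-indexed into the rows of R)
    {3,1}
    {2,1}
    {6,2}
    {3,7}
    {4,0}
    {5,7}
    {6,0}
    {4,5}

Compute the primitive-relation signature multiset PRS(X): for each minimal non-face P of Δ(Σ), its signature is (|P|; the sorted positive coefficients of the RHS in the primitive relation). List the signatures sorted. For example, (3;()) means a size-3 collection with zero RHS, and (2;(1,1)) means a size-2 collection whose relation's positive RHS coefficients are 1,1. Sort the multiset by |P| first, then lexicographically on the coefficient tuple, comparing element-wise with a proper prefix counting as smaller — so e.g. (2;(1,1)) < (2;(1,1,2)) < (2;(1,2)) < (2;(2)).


Primitive collections (20):

  P = {0,2}:  v_{0} + v_{2} = 0  so sig = (2;())
  P = {1,6}:  v_{1} + v_{6} = 0  so sig = (2;())
  P = {0,1}:  v_{0} + v_{1} = v_{4}  so sig = (2;(1))
  P = {1,4}:  v_{1} + v_{4} = v_{5}  so sig = (2;(1))
  P = {1,5}:  v_{1} + v_{5} = v_{7}  so sig = (2;(1))
  P = {1,7}:  v_{1} + v_{7} = v_{3}  so sig = (2;(1))
  P = {2,4}:  v_{2} + v_{4} = v_{1}  so sig = (2;(1))
  P = {3,6}:  v_{3} + v_{6} = v_{7}  so sig = (2;(1))
  P = {4,6}:  v_{4} + v_{6} = v_{0}  so sig = (2;(1))
  P = {5,6}:  v_{5} + v_{6} = v_{4}  so sig = (2;(1))
  P = {6,7}:  v_{6} + v_{7} = v_{5}  so sig = (2;(1))
  P = {0,7}:  v_{0} + v_{7} = v_{4} + v_{5}  so sig = (2;(1,1))
  P = {3,4}:  v_{3} + v_{4} = v_{5} + v_{7}  so sig = (2;(1,1))
  P = {0,3}:  v_{0} + v_{3} = 2·v_{5}  so sig = (2;(2))
  P = {0,5}:  v_{0} + v_{5} = 2·v_{4}  so sig = (2;(2))
  P = {2,5}:  v_{2} + v_{5} = 2·v_{1}  so sig = (2;(2))
  P = {3,5}:  v_{3} + v_{5} = 2·v_{7}  so sig = (2;(2))
  P = {4,7}:  v_{4} + v_{7} = 2·v_{5}  so sig = (2;(2))
  P = {2,7}:  v_{2} + v_{7} = 3·v_{1}  so sig = (2;(3))
  P = {2,3}:  v_{2} + v_{3} = 4·v_{1}  so sig = (2;(4))

Hence PRS(X_Σ) =
[(2;()), (2;()), (2;(1)), (2;(1)), (2;(1)), (2;(1)), (2;(1)), (2;(1)), (2;(1)), (2;(1)), (2;(1)), (2;(1,1)), (2;(1,1)), (2;(2)), (2;(2)), (2;(2)), (2;(2)), (2;(2)), (2;(3)), (2;(4))]
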